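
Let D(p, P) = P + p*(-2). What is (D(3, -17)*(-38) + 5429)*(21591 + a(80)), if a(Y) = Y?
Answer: 136592313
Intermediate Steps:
D(p, P) = P - 2*p
(D(3, -17)*(-38) + 5429)*(21591 + a(80)) = ((-17 - 2*3)*(-38) + 5429)*(21591 + 80) = ((-17 - 6)*(-38) + 5429)*21671 = (-23*(-38) + 5429)*21671 = (874 + 5429)*21671 = 6303*21671 = 136592313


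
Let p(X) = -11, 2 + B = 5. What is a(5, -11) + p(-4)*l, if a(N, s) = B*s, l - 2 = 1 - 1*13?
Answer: 77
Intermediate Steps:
B = 3 (B = -2 + 5 = 3)
l = -10 (l = 2 + (1 - 1*13) = 2 + (1 - 13) = 2 - 12 = -10)
a(N, s) = 3*s
a(5, -11) + p(-4)*l = 3*(-11) - 11*(-10) = -33 + 110 = 77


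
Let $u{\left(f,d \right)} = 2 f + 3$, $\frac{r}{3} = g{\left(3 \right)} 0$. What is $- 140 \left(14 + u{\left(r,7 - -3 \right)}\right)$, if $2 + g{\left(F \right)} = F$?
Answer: $-2380$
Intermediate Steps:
$g{\left(F \right)} = -2 + F$
$r = 0$ ($r = 3 \left(-2 + 3\right) 0 = 3 \cdot 1 \cdot 0 = 3 \cdot 0 = 0$)
$u{\left(f,d \right)} = 3 + 2 f$
$- 140 \left(14 + u{\left(r,7 - -3 \right)}\right) = - 140 \left(14 + \left(3 + 2 \cdot 0\right)\right) = - 140 \left(14 + \left(3 + 0\right)\right) = - 140 \left(14 + 3\right) = \left(-140\right) 17 = -2380$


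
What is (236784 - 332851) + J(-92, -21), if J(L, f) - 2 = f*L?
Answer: -94133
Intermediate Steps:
J(L, f) = 2 + L*f (J(L, f) = 2 + f*L = 2 + L*f)
(236784 - 332851) + J(-92, -21) = (236784 - 332851) + (2 - 92*(-21)) = -96067 + (2 + 1932) = -96067 + 1934 = -94133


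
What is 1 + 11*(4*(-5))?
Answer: -219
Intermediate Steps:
1 + 11*(4*(-5)) = 1 + 11*(-20) = 1 - 220 = -219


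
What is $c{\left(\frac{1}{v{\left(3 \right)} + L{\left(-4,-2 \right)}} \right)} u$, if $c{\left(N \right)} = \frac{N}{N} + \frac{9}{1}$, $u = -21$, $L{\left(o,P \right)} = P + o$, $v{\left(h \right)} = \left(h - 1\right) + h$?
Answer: $-210$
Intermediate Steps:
$v{\left(h \right)} = -1 + 2 h$ ($v{\left(h \right)} = \left(-1 + h\right) + h = -1 + 2 h$)
$c{\left(N \right)} = 10$ ($c{\left(N \right)} = 1 + 9 \cdot 1 = 1 + 9 = 10$)
$c{\left(\frac{1}{v{\left(3 \right)} + L{\left(-4,-2 \right)}} \right)} u = 10 \left(-21\right) = -210$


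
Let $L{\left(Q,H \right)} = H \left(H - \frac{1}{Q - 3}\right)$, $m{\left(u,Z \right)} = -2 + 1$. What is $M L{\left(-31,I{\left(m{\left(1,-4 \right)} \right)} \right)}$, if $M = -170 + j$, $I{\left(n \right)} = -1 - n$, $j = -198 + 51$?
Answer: $0$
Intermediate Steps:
$j = -147$
$m{\left(u,Z \right)} = -1$
$L{\left(Q,H \right)} = H \left(H - \frac{1}{-3 + Q}\right)$
$M = -317$ ($M = -170 - 147 = -317$)
$M L{\left(-31,I{\left(m{\left(1,-4 \right)} \right)} \right)} = - 317 \frac{\left(-1 - -1\right) \left(-1 - 3 \left(-1 - -1\right) + \left(-1 - -1\right) \left(-31\right)\right)}{-3 - 31} = - 317 \frac{\left(-1 + 1\right) \left(-1 - 3 \left(-1 + 1\right) + \left(-1 + 1\right) \left(-31\right)\right)}{-34} = - 317 \cdot 0 \left(- \frac{1}{34}\right) \left(-1 - 0 + 0 \left(-31\right)\right) = - 317 \cdot 0 \left(- \frac{1}{34}\right) \left(-1 + 0 + 0\right) = - 317 \cdot 0 \left(- \frac{1}{34}\right) \left(-1\right) = \left(-317\right) 0 = 0$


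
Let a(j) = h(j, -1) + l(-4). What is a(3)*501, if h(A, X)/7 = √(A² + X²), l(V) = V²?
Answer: 8016 + 3507*√10 ≈ 19106.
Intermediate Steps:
h(A, X) = 7*√(A² + X²)
a(j) = 16 + 7*√(1 + j²) (a(j) = 7*√(j² + (-1)²) + (-4)² = 7*√(j² + 1) + 16 = 7*√(1 + j²) + 16 = 16 + 7*√(1 + j²))
a(3)*501 = (16 + 7*√(1 + 3²))*501 = (16 + 7*√(1 + 9))*501 = (16 + 7*√10)*501 = 8016 + 3507*√10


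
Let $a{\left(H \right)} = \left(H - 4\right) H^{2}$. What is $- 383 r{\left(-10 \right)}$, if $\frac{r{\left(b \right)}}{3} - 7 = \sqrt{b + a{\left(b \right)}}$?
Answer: $-8043 - 1149 i \sqrt{1410} \approx -8043.0 - 43145.0 i$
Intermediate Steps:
$a{\left(H \right)} = H^{2} \left(-4 + H\right)$ ($a{\left(H \right)} = \left(-4 + H\right) H^{2} = H^{2} \left(-4 + H\right)$)
$r{\left(b \right)} = 21 + 3 \sqrt{b + b^{2} \left(-4 + b\right)}$
$- 383 r{\left(-10 \right)} = - 383 \left(21 + 3 \sqrt{- 10 \left(1 - 10 \left(-4 - 10\right)\right)}\right) = - 383 \left(21 + 3 \sqrt{- 10 \left(1 - -140\right)}\right) = - 383 \left(21 + 3 \sqrt{- 10 \left(1 + 140\right)}\right) = - 383 \left(21 + 3 \sqrt{\left(-10\right) 141}\right) = - 383 \left(21 + 3 \sqrt{-1410}\right) = - 383 \left(21 + 3 i \sqrt{1410}\right) = -8043 - 1149 i \sqrt{1410}$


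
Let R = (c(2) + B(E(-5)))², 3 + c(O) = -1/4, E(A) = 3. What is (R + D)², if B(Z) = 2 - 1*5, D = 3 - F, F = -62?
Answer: 2772225/256 ≈ 10829.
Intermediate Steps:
c(O) = -13/4 (c(O) = -3 - 1/4 = -3 - 1*¼ = -3 - ¼ = -13/4)
D = 65 (D = 3 - 1*(-62) = 3 + 62 = 65)
B(Z) = -3 (B(Z) = 2 - 5 = -3)
R = 625/16 (R = (-13/4 - 3)² = (-25/4)² = 625/16 ≈ 39.063)
(R + D)² = (625/16 + 65)² = (1665/16)² = 2772225/256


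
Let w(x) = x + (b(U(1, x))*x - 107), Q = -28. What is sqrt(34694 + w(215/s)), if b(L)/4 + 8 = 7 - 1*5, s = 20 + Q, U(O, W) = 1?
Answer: sqrt(563282)/4 ≈ 187.63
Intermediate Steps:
s = -8 (s = 20 - 28 = -8)
b(L) = -24 (b(L) = -32 + 4*(7 - 1*5) = -32 + 4*(7 - 5) = -32 + 4*2 = -32 + 8 = -24)
w(x) = -107 - 23*x (w(x) = x + (-24*x - 107) = x + (-107 - 24*x) = -107 - 23*x)
sqrt(34694 + w(215/s)) = sqrt(34694 + (-107 - 4945/(-8))) = sqrt(34694 + (-107 - 4945*(-1)/8)) = sqrt(34694 + (-107 - 23*(-215/8))) = sqrt(34694 + (-107 + 4945/8)) = sqrt(34694 + 4089/8) = sqrt(281641/8) = sqrt(563282)/4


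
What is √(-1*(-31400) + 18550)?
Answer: 15*√222 ≈ 223.49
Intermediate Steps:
√(-1*(-31400) + 18550) = √(31400 + 18550) = √49950 = 15*√222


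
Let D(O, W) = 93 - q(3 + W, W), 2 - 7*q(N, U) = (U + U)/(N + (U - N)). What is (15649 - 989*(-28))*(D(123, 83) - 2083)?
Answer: -86248590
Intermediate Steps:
q(N, U) = 0 (q(N, U) = 2/7 - (U + U)/(7*(N + (U - N))) = 2/7 - 2*U/(7*U) = 2/7 - ⅐*2 = 2/7 - 2/7 = 0)
D(O, W) = 93 (D(O, W) = 93 - 1*0 = 93 + 0 = 93)
(15649 - 989*(-28))*(D(123, 83) - 2083) = (15649 - 989*(-28))*(93 - 2083) = (15649 + 27692)*(-1990) = 43341*(-1990) = -86248590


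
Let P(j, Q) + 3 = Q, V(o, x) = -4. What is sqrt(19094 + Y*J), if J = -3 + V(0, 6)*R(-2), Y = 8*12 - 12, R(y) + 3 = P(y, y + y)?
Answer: sqrt(22202) ≈ 149.00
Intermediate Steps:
P(j, Q) = -3 + Q
R(y) = -6 + 2*y (R(y) = -3 + (-3 + (y + y)) = -3 + (-3 + 2*y) = -6 + 2*y)
Y = 84 (Y = 96 - 12 = 84)
J = 37 (J = -3 - 4*(-6 + 2*(-2)) = -3 - 4*(-6 - 4) = -3 - 4*(-10) = -3 + 40 = 37)
sqrt(19094 + Y*J) = sqrt(19094 + 84*37) = sqrt(19094 + 3108) = sqrt(22202)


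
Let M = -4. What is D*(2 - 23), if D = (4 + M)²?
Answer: 0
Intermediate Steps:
D = 0 (D = (4 - 4)² = 0² = 0)
D*(2 - 23) = 0*(2 - 23) = 0*(-21) = 0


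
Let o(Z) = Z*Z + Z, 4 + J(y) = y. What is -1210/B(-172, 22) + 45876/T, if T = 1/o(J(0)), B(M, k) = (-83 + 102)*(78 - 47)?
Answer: 324250358/589 ≈ 5.5051e+5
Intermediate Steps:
B(M, k) = 589 (B(M, k) = 19*31 = 589)
J(y) = -4 + y
o(Z) = Z + Z² (o(Z) = Z² + Z = Z + Z²)
T = 1/12 (T = 1/((-4 + 0)*(1 + (-4 + 0))) = 1/(-4*(1 - 4)) = 1/(-4*(-3)) = 1/12 ≈ 0.083333)
-1210/B(-172, 22) + 45876/T = -1210/589 + 45876/(1/12) = -1210*1/589 + 45876*12 = -1210/589 + 550512 = 324250358/589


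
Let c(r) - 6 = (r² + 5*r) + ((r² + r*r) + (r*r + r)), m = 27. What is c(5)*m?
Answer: 3672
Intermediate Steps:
c(r) = 6 + 4*r² + 6*r (c(r) = 6 + ((r² + 5*r) + ((r² + r*r) + (r*r + r))) = 6 + ((r² + 5*r) + ((r² + r²) + (r² + r))) = 6 + ((r² + 5*r) + (2*r² + (r + r²))) = 6 + ((r² + 5*r) + (r + 3*r²)) = 6 + (4*r² + 6*r) = 6 + 4*r² + 6*r)
c(5)*m = (6 + 4*5² + 6*5)*27 = (6 + 4*25 + 30)*27 = (6 + 100 + 30)*27 = 136*27 = 3672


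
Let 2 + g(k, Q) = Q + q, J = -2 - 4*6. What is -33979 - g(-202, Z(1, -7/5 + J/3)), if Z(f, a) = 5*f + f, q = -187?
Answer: -33796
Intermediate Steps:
J = -26 (J = -2 - 24 = -26)
Z(f, a) = 6*f
g(k, Q) = -189 + Q (g(k, Q) = -2 + (Q - 187) = -2 + (-187 + Q) = -189 + Q)
-33979 - g(-202, Z(1, -7/5 + J/3)) = -33979 - (-189 + 6*1) = -33979 - (-189 + 6) = -33979 - 1*(-183) = -33979 + 183 = -33796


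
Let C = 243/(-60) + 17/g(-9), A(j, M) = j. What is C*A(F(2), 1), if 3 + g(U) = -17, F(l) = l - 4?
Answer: 49/5 ≈ 9.8000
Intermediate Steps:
F(l) = -4 + l
g(U) = -20 (g(U) = -3 - 17 = -20)
C = -49/10 (C = 243/(-60) + 17/(-20) = 243*(-1/60) + 17*(-1/20) = -81/20 - 17/20 = -49/10 ≈ -4.9000)
C*A(F(2), 1) = -49*(-4 + 2)/10 = -49/10*(-2) = 49/5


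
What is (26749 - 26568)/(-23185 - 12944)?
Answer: -181/36129 ≈ -0.0050098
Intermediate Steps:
(26749 - 26568)/(-23185 - 12944) = 181/(-36129) = 181*(-1/36129) = -181/36129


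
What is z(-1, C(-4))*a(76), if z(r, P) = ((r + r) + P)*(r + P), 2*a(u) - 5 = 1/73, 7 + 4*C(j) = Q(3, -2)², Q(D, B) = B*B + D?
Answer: 59109/292 ≈ 202.43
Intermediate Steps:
Q(D, B) = D + B² (Q(D, B) = B² + D = D + B²)
C(j) = 21/2 (C(j) = -7/4 + (3 + (-2)²)²/4 = -7/4 + (3 + 4)²/4 = -7/4 + (¼)*7² = -7/4 + (¼)*49 = -7/4 + 49/4 = 21/2)
a(u) = 183/73 (a(u) = 5/2 + (½)/73 = 5/2 + (½)*(1/73) = 5/2 + 1/146 = 183/73)
z(r, P) = (P + r)*(P + 2*r) (z(r, P) = (2*r + P)*(P + r) = (P + 2*r)*(P + r) = (P + r)*(P + 2*r))
z(-1, C(-4))*a(76) = ((21/2)² + 2*(-1)² + 3*(21/2)*(-1))*(183/73) = (441/4 + 2*1 - 63/2)*(183/73) = (441/4 + 2 - 63/2)*(183/73) = (323/4)*(183/73) = 59109/292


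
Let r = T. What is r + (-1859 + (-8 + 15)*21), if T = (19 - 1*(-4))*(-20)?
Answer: -2172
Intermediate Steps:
T = -460 (T = (19 + 4)*(-20) = 23*(-20) = -460)
r = -460
r + (-1859 + (-8 + 15)*21) = -460 + (-1859 + (-8 + 15)*21) = -460 + (-1859 + 7*21) = -460 + (-1859 + 147) = -460 - 1712 = -2172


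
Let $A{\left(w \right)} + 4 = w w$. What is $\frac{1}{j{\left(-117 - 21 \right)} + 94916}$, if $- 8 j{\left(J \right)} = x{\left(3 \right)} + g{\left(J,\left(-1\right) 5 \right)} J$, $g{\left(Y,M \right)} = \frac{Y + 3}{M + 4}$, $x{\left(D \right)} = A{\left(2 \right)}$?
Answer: $\frac{4}{388979} \approx 1.0283 \cdot 10^{-5}$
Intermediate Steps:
$A{\left(w \right)} = -4 + w^{2}$ ($A{\left(w \right)} = -4 + w w = -4 + w^{2}$)
$x{\left(D \right)} = 0$ ($x{\left(D \right)} = -4 + 2^{2} = -4 + 4 = 0$)
$g{\left(Y,M \right)} = \frac{3 + Y}{4 + M}$
$j{\left(J \right)} = - \frac{J \left(-3 - J\right)}{8}$ ($j{\left(J \right)} = - \frac{0 + \frac{3 + J}{4 - 5} J}{8} = - \frac{0 + \frac{3 + J}{-1} J}{8} = - \frac{0 + - (3 + J) J}{8} = - \frac{0 + \left(-3 - J\right) J}{8} = - \frac{0 + J \left(-3 - J\right)}{8} = - \frac{J \left(-3 - J\right)}{8}$)
$\frac{1}{j{\left(-117 - 21 \right)} + 94916} = \frac{1}{\frac{\left(-117 - 21\right) \left(3 - 138\right)}{8} + 94916} = \frac{1}{\frac{1}{8} \left(-138\right) \left(3 - 138\right) + 94916} = \frac{1}{\frac{1}{8} \left(-138\right) \left(-135\right) + 94916} = \frac{1}{\frac{9315}{4} + 94916} = \frac{1}{\frac{388979}{4}} = \frac{4}{388979}$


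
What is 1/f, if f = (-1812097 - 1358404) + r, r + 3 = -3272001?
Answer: -1/6442505 ≈ -1.5522e-7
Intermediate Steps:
r = -3272004 (r = -3 - 3272001 = -3272004)
f = -6442505 (f = (-1812097 - 1358404) - 3272004 = -3170501 - 3272004 = -6442505)
1/f = 1/(-6442505) = -1/6442505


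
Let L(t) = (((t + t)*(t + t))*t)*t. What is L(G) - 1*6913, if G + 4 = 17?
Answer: 107331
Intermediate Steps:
G = 13 (G = -4 + 17 = 13)
L(t) = 4*t⁴ (L(t) = (((2*t)*(2*t))*t)*t = ((4*t²)*t)*t = (4*t³)*t = 4*t⁴)
L(G) - 1*6913 = 4*13⁴ - 1*6913 = 4*28561 - 6913 = 114244 - 6913 = 107331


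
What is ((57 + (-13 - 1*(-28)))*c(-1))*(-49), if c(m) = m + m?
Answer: 7056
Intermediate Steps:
c(m) = 2*m
((57 + (-13 - 1*(-28)))*c(-1))*(-49) = ((57 + (-13 - 1*(-28)))*(2*(-1)))*(-49) = ((57 + (-13 + 28))*(-2))*(-49) = ((57 + 15)*(-2))*(-49) = (72*(-2))*(-49) = -144*(-49) = 7056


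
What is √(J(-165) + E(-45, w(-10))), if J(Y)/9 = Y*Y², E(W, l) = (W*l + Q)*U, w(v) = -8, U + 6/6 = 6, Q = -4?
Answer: I*√40427345 ≈ 6358.3*I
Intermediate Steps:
U = 5 (U = -1 + 6 = 5)
E(W, l) = -20 + 5*W*l (E(W, l) = (W*l - 4)*5 = (-4 + W*l)*5 = -20 + 5*W*l)
J(Y) = 9*Y³ (J(Y) = 9*(Y*Y²) = 9*Y³)
√(J(-165) + E(-45, w(-10))) = √(9*(-165)³ + (-20 + 5*(-45)*(-8))) = √(9*(-4492125) + (-20 + 1800)) = √(-40429125 + 1780) = √(-40427345) = I*√40427345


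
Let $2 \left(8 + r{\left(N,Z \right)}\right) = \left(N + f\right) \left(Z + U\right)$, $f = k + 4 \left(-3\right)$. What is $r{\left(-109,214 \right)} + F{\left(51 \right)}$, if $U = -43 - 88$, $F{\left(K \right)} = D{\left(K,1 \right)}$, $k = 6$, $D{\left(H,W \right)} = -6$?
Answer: $- \frac{9573}{2} \approx -4786.5$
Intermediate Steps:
$F{\left(K \right)} = -6$
$U = -131$ ($U = -43 - 88 = -131$)
$f = -6$ ($f = 6 + 4 \left(-3\right) = 6 - 12 = -6$)
$r{\left(N,Z \right)} = -8 + \frac{\left(-131 + Z\right) \left(-6 + N\right)}{2}$ ($r{\left(N,Z \right)} = -8 + \frac{\left(N - 6\right) \left(Z - 131\right)}{2} = -8 + \frac{\left(-6 + N\right) \left(-131 + Z\right)}{2} = -8 + \frac{\left(-131 + Z\right) \left(-6 + N\right)}{2}$)
$r{\left(-109,214 \right)} + F{\left(51 \right)} = \left(385 - 642 - - \frac{14279}{2} + \frac{1}{2} \left(-109\right) 214\right) - 6 = \left(385 - 642 + \frac{14279}{2} - 11663\right) - 6 = - \frac{9561}{2} - 6 = - \frac{9573}{2}$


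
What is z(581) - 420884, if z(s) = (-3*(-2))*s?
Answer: -417398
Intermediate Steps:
z(s) = 6*s
z(581) - 420884 = 6*581 - 420884 = 3486 - 420884 = -417398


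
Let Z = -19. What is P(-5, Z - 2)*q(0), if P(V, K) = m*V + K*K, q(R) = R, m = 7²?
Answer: 0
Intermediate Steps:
m = 49
P(V, K) = K² + 49*V (P(V, K) = 49*V + K*K = 49*V + K² = K² + 49*V)
P(-5, Z - 2)*q(0) = ((-19 - 2)² + 49*(-5))*0 = ((-21)² - 245)*0 = (441 - 245)*0 = 196*0 = 0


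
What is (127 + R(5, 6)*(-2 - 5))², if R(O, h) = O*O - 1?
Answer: 1681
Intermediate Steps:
R(O, h) = -1 + O² (R(O, h) = O² - 1 = -1 + O²)
(127 + R(5, 6)*(-2 - 5))² = (127 + (-1 + 5²)*(-2 - 5))² = (127 + (-1 + 25)*(-7))² = (127 + 24*(-7))² = (127 - 168)² = (-41)² = 1681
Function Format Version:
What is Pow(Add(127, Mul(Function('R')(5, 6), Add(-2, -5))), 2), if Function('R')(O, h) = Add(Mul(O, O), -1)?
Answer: 1681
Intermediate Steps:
Function('R')(O, h) = Add(-1, Pow(O, 2)) (Function('R')(O, h) = Add(Pow(O, 2), -1) = Add(-1, Pow(O, 2)))
Pow(Add(127, Mul(Function('R')(5, 6), Add(-2, -5))), 2) = Pow(Add(127, Mul(Add(-1, Pow(5, 2)), Add(-2, -5))), 2) = Pow(Add(127, Mul(Add(-1, 25), -7)), 2) = Pow(Add(127, Mul(24, -7)), 2) = Pow(Add(127, -168), 2) = Pow(-41, 2) = 1681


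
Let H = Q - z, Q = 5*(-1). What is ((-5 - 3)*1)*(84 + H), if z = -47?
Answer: -1008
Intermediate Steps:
Q = -5
H = 42 (H = -5 - 1*(-47) = -5 + 47 = 42)
((-5 - 3)*1)*(84 + H) = ((-5 - 3)*1)*(84 + 42) = -8*1*126 = -8*126 = -1008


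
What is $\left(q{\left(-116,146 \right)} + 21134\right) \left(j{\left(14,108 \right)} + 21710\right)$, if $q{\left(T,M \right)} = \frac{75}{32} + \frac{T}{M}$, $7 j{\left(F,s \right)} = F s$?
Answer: $\frac{541272285209}{1168} \approx 4.6342 \cdot 10^{8}$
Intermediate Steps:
$j{\left(F,s \right)} = \frac{F s}{7}$
$q{\left(T,M \right)} = \frac{75}{32} + \frac{T}{M}$ ($q{\left(T,M \right)} = 75 \cdot \frac{1}{32} + \frac{T}{M} = \frac{75}{32} + \frac{T}{M}$)
$\left(q{\left(-116,146 \right)} + 21134\right) \left(j{\left(14,108 \right)} + 21710\right) = \left(\left(\frac{75}{32} - \frac{116}{146}\right) + 21134\right) \left(\frac{1}{7} \cdot 14 \cdot 108 + 21710\right) = \left(\left(\frac{75}{32} - \frac{58}{73}\right) + 21134\right) \left(216 + 21710\right) = \left(\left(\frac{75}{32} - \frac{58}{73}\right) + 21134\right) 21926 = \left(\frac{3619}{2336} + 21134\right) 21926 = \frac{49372643}{2336} \cdot 21926 = \frac{541272285209}{1168}$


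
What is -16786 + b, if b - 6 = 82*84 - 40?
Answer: -9932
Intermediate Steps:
b = 6854 (b = 6 + (82*84 - 40) = 6 + (6888 - 40) = 6 + 6848 = 6854)
-16786 + b = -16786 + 6854 = -9932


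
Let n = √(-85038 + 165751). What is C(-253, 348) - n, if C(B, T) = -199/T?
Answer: -199/348 - √80713 ≈ -284.67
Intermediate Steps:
n = √80713 ≈ 284.10
C(-253, 348) - n = -199/348 - √80713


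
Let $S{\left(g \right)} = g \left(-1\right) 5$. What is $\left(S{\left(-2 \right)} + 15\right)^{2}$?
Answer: $625$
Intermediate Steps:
$S{\left(g \right)} = - 5 g$ ($S{\left(g \right)} = - g 5 = - 5 g$)
$\left(S{\left(-2 \right)} + 15\right)^{2} = \left(\left(-5\right) \left(-2\right) + 15\right)^{2} = \left(10 + 15\right)^{2} = 25^{2} = 625$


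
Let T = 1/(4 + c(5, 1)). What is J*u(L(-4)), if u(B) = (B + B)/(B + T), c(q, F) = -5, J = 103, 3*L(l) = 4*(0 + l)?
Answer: 3296/19 ≈ 173.47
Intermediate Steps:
L(l) = 4*l/3 (L(l) = (4*(0 + l))/3 = (4*l)/3 = 4*l/3)
T = -1 (T = 1/(4 - 5) = 1/(-1) = -1)
u(B) = 2*B/(-1 + B) (u(B) = (B + B)/(B - 1) = (2*B)/(-1 + B) = 2*B/(-1 + B))
J*u(L(-4)) = 103*(2*((4/3)*(-4))/(-1 + (4/3)*(-4))) = 103*(2*(-16/3)/(-1 - 16/3)) = 103*(2*(-16/3)/(-19/3)) = 103*(2*(-16/3)*(-3/19)) = 103*(32/19) = 3296/19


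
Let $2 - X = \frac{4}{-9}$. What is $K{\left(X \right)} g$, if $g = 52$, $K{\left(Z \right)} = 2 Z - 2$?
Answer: $\frac{1352}{9} \approx 150.22$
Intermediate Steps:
$X = \frac{22}{9}$ ($X = 2 - \frac{4}{-9} = 2 - 4 \left(- \frac{1}{9}\right) = 2 - - \frac{4}{9} = 2 + \frac{4}{9} = \frac{22}{9} \approx 2.4444$)
$K{\left(Z \right)} = -2 + 2 Z$
$K{\left(X \right)} g = \left(-2 + 2 \cdot \frac{22}{9}\right) 52 = \left(-2 + \frac{44}{9}\right) 52 = \frac{26}{9} \cdot 52 = \frac{1352}{9}$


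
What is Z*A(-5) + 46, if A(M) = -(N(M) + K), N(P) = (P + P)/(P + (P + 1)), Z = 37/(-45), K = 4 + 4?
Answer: 21664/405 ≈ 53.491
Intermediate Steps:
K = 8
Z = -37/45 (Z = 37*(-1/45) = -37/45 ≈ -0.82222)
N(P) = 2*P/(1 + 2*P) (N(P) = (2*P)/(P + (1 + P)) = (2*P)/(1 + 2*P) = 2*P/(1 + 2*P))
A(M) = -8 - 2*M/(1 + 2*M) (A(M) = -(2*M/(1 + 2*M) + 8) = -(8 + 2*M/(1 + 2*M)) = -8 - 2*M/(1 + 2*M))
Z*A(-5) + 46 = -74*(-4 - 9*(-5))/(45*(1 + 2*(-5))) + 46 = -74*(-4 + 45)/(45*(1 - 10)) + 46 = -74*41/(45*(-9)) + 46 = -74*(-1)*41/(45*9) + 46 = -37/45*(-82/9) + 46 = 3034/405 + 46 = 21664/405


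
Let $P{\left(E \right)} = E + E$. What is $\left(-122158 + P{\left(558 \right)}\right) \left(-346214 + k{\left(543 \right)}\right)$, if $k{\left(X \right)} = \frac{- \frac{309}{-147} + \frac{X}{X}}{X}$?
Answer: $\frac{1115004497327332}{26607} \approx 4.1906 \cdot 10^{10}$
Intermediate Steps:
$k{\left(X \right)} = \frac{152}{49 X}$ ($k{\left(X \right)} = \frac{\left(-309\right) \left(- \frac{1}{147}\right) + 1}{X} = \frac{\frac{103}{49} + 1}{X} = \frac{152}{49 X}$)
$P{\left(E \right)} = 2 E$
$\left(-122158 + P{\left(558 \right)}\right) \left(-346214 + k{\left(543 \right)}\right) = \left(-122158 + 2 \cdot 558\right) \left(-346214 + \frac{152}{49 \cdot 543}\right) = \left(-122158 + 1116\right) \left(-346214 + \frac{152}{49} \cdot \frac{1}{543}\right) = - 121042 \left(-346214 + \frac{152}{26607}\right) = \left(-121042\right) \left(- \frac{9211715746}{26607}\right) = \frac{1115004497327332}{26607}$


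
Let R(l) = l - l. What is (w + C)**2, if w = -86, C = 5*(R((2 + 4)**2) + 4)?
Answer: 4356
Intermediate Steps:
R(l) = 0
C = 20 (C = 5*(0 + 4) = 5*4 = 20)
(w + C)**2 = (-86 + 20)**2 = (-66)**2 = 4356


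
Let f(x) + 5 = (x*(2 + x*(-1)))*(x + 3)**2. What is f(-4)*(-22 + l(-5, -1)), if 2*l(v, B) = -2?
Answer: 667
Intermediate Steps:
l(v, B) = -1 (l(v, B) = (1/2)*(-2) = -1)
f(x) = -5 + x*(3 + x)**2*(2 - x) (f(x) = -5 + (x*(2 + x*(-1)))*(x + 3)**2 = -5 + (x*(2 - x))*(3 + x)**2 = -5 + x*(3 + x)**2*(2 - x))
f(-4)*(-22 + l(-5, -1)) = (-5 - 1*(-4)**2*(3 - 4)**2 + 2*(-4)*(3 - 4)**2)*(-22 - 1) = (-5 - 1*16*(-1)**2 + 2*(-4)*(-1)**2)*(-23) = (-5 - 1*16*1 + 2*(-4)*1)*(-23) = (-5 - 16 - 8)*(-23) = -29*(-23) = 667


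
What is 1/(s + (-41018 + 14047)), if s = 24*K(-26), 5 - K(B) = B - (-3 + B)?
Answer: -1/26923 ≈ -3.7143e-5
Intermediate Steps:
K(B) = 2 (K(B) = 5 - (B - (-3 + B)) = 5 - (B + (3 - B)) = 5 - 1*3 = 5 - 3 = 2)
s = 48 (s = 24*2 = 48)
1/(s + (-41018 + 14047)) = 1/(48 + (-41018 + 14047)) = 1/(48 - 26971) = 1/(-26923) = -1/26923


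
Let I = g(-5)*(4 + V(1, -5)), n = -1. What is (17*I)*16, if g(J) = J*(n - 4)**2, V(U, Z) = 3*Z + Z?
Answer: 544000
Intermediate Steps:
V(U, Z) = 4*Z
g(J) = 25*J (g(J) = J*(-1 - 4)**2 = J*(-5)**2 = J*25 = 25*J)
I = 2000 (I = (25*(-5))*(4 + 4*(-5)) = -125*(4 - 20) = -125*(-16) = 2000)
(17*I)*16 = (17*2000)*16 = 34000*16 = 544000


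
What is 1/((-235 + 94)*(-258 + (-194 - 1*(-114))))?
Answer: 1/47658 ≈ 2.0983e-5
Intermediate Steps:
1/((-235 + 94)*(-258 + (-194 - 1*(-114)))) = 1/(-141*(-258 + (-194 + 114))) = 1/(-141*(-258 - 80)) = 1/(-141*(-338)) = 1/47658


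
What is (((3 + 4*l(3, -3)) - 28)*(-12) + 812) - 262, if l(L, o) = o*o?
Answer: 418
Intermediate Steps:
l(L, o) = o²
(((3 + 4*l(3, -3)) - 28)*(-12) + 812) - 262 = (((3 + 4*(-3)²) - 28)*(-12) + 812) - 262 = (((3 + 4*9) - 28)*(-12) + 812) - 262 = (((3 + 36) - 28)*(-12) + 812) - 262 = ((39 - 28)*(-12) + 812) - 262 = (11*(-12) + 812) - 262 = (-132 + 812) - 262 = 680 - 262 = 418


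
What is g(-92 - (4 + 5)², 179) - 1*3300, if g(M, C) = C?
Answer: -3121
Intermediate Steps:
g(-92 - (4 + 5)², 179) - 1*3300 = 179 - 1*3300 = 179 - 3300 = -3121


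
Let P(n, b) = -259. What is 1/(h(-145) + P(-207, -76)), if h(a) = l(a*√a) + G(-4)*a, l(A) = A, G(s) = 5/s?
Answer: -1244/48874721 + 2320*I*√145/48874721 ≈ -2.5453e-5 + 0.00057159*I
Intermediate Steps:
h(a) = a^(3/2) - 5*a/4 (h(a) = a*√a + (5/(-4))*a = a^(3/2) + (5*(-¼))*a = a^(3/2) - 5*a/4)
1/(h(-145) + P(-207, -76)) = 1/(((-145)^(3/2) - 5/4*(-145)) - 259) = 1/((-145*I*√145 + 725/4) - 259) = 1/((725/4 - 145*I*√145) - 259) = 1/(-311/4 - 145*I*√145)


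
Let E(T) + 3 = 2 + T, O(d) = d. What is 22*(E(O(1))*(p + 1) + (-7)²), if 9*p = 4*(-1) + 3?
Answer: 1078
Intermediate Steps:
E(T) = -1 + T (E(T) = -3 + (2 + T) = -1 + T)
p = -⅑ (p = (4*(-1) + 3)/9 = (-4 + 3)/9 = (⅑)*(-1) = -⅑ ≈ -0.11111)
22*(E(O(1))*(p + 1) + (-7)²) = 22*((-1 + 1)*(-⅑ + 1) + (-7)²) = 22*(0*(8/9) + 49) = 22*(0 + 49) = 22*49 = 1078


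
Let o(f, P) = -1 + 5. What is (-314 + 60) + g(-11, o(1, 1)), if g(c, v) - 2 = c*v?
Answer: -296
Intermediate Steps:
o(f, P) = 4
g(c, v) = 2 + c*v
(-314 + 60) + g(-11, o(1, 1)) = (-314 + 60) + (2 - 11*4) = -254 + (2 - 44) = -254 - 42 = -296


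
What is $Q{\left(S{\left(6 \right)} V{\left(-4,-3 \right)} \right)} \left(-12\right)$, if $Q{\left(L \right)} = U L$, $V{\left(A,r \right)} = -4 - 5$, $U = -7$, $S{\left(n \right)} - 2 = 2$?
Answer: $-3024$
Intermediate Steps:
$S{\left(n \right)} = 4$ ($S{\left(n \right)} = 2 + 2 = 4$)
$V{\left(A,r \right)} = -9$ ($V{\left(A,r \right)} = -4 - 5 = -9$)
$Q{\left(L \right)} = - 7 L$
$Q{\left(S{\left(6 \right)} V{\left(-4,-3 \right)} \right)} \left(-12\right) = - 7 \cdot 4 \left(-9\right) \left(-12\right) = \left(-7\right) \left(-36\right) \left(-12\right) = 252 \left(-12\right) = -3024$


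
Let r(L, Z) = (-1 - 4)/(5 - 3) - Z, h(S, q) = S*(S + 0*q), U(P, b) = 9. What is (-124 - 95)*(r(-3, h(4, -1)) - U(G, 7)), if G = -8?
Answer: 12045/2 ≈ 6022.5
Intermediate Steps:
h(S, q) = S**2 (h(S, q) = S*(S + 0) = S*S = S**2)
r(L, Z) = -5/2 - Z
(-124 - 95)*(r(-3, h(4, -1)) - U(G, 7)) = (-124 - 95)*((-5/2 - 1*4**2) - 1*9) = -219*((-5/2 - 1*16) - 9) = -219*((-5/2 - 16) - 9) = -219*(-37/2 - 9) = -219*(-55/2) = 12045/2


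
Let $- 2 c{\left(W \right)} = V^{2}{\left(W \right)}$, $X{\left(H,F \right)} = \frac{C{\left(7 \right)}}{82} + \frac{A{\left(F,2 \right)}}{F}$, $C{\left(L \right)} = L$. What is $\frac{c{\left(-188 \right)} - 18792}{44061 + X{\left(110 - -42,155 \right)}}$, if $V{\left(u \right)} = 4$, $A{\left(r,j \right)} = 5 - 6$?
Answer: $- \frac{238948000}{560016313} \approx -0.42668$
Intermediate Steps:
$A{\left(r,j \right)} = -1$ ($A{\left(r,j \right)} = 5 - 6 = -1$)
$X{\left(H,F \right)} = \frac{7}{82} - \frac{1}{F}$
$c{\left(W \right)} = -8$ ($c{\left(W \right)} = - \frac{4^{2}}{2} = \left(- \frac{1}{2}\right) 16 = -8$)
$\frac{c{\left(-188 \right)} - 18792}{44061 + X{\left(110 - -42,155 \right)}} = \frac{-8 - 18792}{44061 + \left(\frac{7}{82} - \frac{1}{155}\right)} = - \frac{18800}{44061 + \left(\frac{7}{82} - \frac{1}{155}\right)} = - \frac{18800}{44061 + \frac{1003}{12710}} = - \frac{18800}{\frac{560016313}{12710}} = \left(-18800\right) \frac{12710}{560016313} = - \frac{238948000}{560016313}$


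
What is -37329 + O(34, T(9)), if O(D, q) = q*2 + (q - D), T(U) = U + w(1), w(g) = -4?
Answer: -37348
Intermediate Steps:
T(U) = -4 + U (T(U) = U - 4 = -4 + U)
O(D, q) = -D + 3*q (O(D, q) = 2*q + (q - D) = -D + 3*q)
-37329 + O(34, T(9)) = -37329 + (-1*34 + 3*(-4 + 9)) = -37329 + (-34 + 3*5) = -37329 + (-34 + 15) = -37329 - 19 = -37348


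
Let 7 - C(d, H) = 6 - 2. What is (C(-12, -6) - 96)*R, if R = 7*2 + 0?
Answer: -1302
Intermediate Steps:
C(d, H) = 3 (C(d, H) = 7 - (6 - 2) = 7 - 1*4 = 7 - 4 = 3)
R = 14 (R = 14 + 0 = 14)
(C(-12, -6) - 96)*R = (3 - 96)*14 = -93*14 = -1302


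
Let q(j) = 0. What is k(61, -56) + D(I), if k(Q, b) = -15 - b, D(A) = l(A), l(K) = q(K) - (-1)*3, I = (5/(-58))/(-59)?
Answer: 44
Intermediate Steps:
I = 5/3422 (I = (5*(-1/58))*(-1/59) = -5/58*(-1/59) = 5/3422 ≈ 0.0014611)
l(K) = 3 (l(K) = 0 - (-1)*3 = 0 - 1*(-3) = 0 + 3 = 3)
D(A) = 3
k(61, -56) + D(I) = (-15 - 1*(-56)) + 3 = (-15 + 56) + 3 = 41 + 3 = 44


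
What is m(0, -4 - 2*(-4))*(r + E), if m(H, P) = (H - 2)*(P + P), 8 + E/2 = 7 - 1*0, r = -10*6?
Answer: 992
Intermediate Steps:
r = -60
E = -2 (E = -16 + 2*(7 - 1*0) = -16 + 2*(7 + 0) = -16 + 2*7 = -16 + 14 = -2)
m(H, P) = 2*P*(-2 + H) (m(H, P) = (-2 + H)*(2*P) = 2*P*(-2 + H))
m(0, -4 - 2*(-4))*(r + E) = (2*(-4 - 2*(-4))*(-2 + 0))*(-60 - 2) = (2*(-4 + 8)*(-2))*(-62) = (2*4*(-2))*(-62) = -16*(-62) = 992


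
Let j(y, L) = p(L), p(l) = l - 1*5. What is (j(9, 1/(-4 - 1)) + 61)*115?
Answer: 6417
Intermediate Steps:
p(l) = -5 + l (p(l) = l - 5 = -5 + l)
j(y, L) = -5 + L
(j(9, 1/(-4 - 1)) + 61)*115 = ((-5 + 1/(-4 - 1)) + 61)*115 = ((-5 + 1/(-5)) + 61)*115 = ((-5 - ⅕) + 61)*115 = (-26/5 + 61)*115 = (279/5)*115 = 6417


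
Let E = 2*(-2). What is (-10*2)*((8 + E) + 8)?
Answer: -240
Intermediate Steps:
E = -4
(-10*2)*((8 + E) + 8) = (-10*2)*((8 - 4) + 8) = -20*(4 + 8) = -20*12 = -240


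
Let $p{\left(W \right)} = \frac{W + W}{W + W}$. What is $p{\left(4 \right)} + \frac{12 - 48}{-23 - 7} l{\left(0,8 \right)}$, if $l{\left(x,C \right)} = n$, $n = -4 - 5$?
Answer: $- \frac{49}{5} \approx -9.8$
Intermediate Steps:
$n = -9$
$l{\left(x,C \right)} = -9$
$p{\left(W \right)} = 1$ ($p{\left(W \right)} = \frac{2 W}{2 W} = 2 W \frac{1}{2 W} = 1$)
$p{\left(4 \right)} + \frac{12 - 48}{-23 - 7} l{\left(0,8 \right)} = 1 + \frac{12 - 48}{-23 - 7} \left(-9\right) = 1 + - \frac{36}{-30} \left(-9\right) = 1 + \left(-36\right) \left(- \frac{1}{30}\right) \left(-9\right) = 1 + \frac{6}{5} \left(-9\right) = 1 - \frac{54}{5} = - \frac{49}{5}$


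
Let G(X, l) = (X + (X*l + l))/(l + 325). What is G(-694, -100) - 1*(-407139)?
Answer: 91674881/225 ≈ 4.0744e+5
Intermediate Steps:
G(X, l) = (X + l + X*l)/(325 + l) (G(X, l) = (X + (l + X*l))/(325 + l) = (X + l + X*l)/(325 + l))
G(-694, -100) - 1*(-407139) = (-694 - 100 - 694*(-100))/(325 - 100) - 1*(-407139) = (-694 - 100 + 69400)/225 + 407139 = (1/225)*68606 + 407139 = 68606/225 + 407139 = 91674881/225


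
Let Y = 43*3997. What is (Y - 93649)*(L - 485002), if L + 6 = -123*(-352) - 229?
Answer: -34569508902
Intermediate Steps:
L = 43061 (L = -6 + (-123*(-352) - 229) = -6 + (43296 - 229) = -6 + 43067 = 43061)
Y = 171871
(Y - 93649)*(L - 485002) = (171871 - 93649)*(43061 - 485002) = 78222*(-441941) = -34569508902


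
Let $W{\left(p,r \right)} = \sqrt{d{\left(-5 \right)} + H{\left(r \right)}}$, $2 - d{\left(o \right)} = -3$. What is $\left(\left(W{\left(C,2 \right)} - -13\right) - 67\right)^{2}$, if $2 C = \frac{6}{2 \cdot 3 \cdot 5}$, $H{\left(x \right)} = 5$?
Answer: $\left(54 - \sqrt{10}\right)^{2} \approx 2584.5$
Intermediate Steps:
$d{\left(o \right)} = 5$ ($d{\left(o \right)} = 2 - -3 = 2 + 3 = 5$)
$C = \frac{1}{10}$ ($C = \frac{6 \frac{1}{2 \cdot 3 \cdot 5}}{2} = \frac{6 \frac{1}{6 \cdot 5}}{2} = \frac{6 \cdot \frac{1}{30}}{2} = \frac{1}{2} \cdot \frac{1}{5} = \frac{1}{10} \approx 0.1$)
$W{\left(p,r \right)} = \sqrt{10}$ ($W{\left(p,r \right)} = \sqrt{5 + 5} = \sqrt{10}$)
$\left(\left(W{\left(C,2 \right)} - -13\right) - 67\right)^{2} = \left(\left(\sqrt{10} - -13\right) - 67\right)^{2} = \left(\left(\sqrt{10} + 13\right) - 67\right)^{2} = \left(\left(13 + \sqrt{10}\right) - 67\right)^{2} = \left(-54 + \sqrt{10}\right)^{2}$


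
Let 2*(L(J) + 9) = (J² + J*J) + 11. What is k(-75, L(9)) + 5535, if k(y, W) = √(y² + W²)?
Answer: 5535 + 5*√1861/2 ≈ 5642.9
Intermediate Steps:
L(J) = -7/2 + J² (L(J) = -9 + ((J² + J*J) + 11)/2 = -9 + ((J² + J²) + 11)/2 = -9 + (2*J² + 11)/2 = -9 + (11 + 2*J²)/2 = -9 + (11/2 + J²) = -7/2 + J²)
k(y, W) = √(W² + y²)
k(-75, L(9)) + 5535 = √((-7/2 + 9²)² + (-75)²) + 5535 = √((-7/2 + 81)² + 5625) + 5535 = √((155/2)² + 5625) + 5535 = √(24025/4 + 5625) + 5535 = √(46525/4) + 5535 = 5*√1861/2 + 5535 = 5535 + 5*√1861/2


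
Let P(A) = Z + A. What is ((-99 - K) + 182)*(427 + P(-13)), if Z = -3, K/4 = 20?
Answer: 1233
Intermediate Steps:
K = 80 (K = 4*20 = 80)
P(A) = -3 + A
((-99 - K) + 182)*(427 + P(-13)) = ((-99 - 1*80) + 182)*(427 + (-3 - 13)) = ((-99 - 80) + 182)*(427 - 16) = (-179 + 182)*411 = 3*411 = 1233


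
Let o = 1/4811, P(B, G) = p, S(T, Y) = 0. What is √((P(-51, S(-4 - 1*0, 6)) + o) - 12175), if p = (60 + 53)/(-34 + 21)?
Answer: I*√47658057137665/62543 ≈ 110.38*I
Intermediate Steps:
p = -113/13 (p = 113/(-13) = 113*(-1/13) = -113/13 ≈ -8.6923)
P(B, G) = -113/13
o = 1/4811 ≈ 0.00020786
√((P(-51, S(-4 - 1*0, 6)) + o) - 12175) = √((-113/13 + 1/4811) - 12175) = √(-543630/62543 - 12175) = √(-762004655/62543) = I*√47658057137665/62543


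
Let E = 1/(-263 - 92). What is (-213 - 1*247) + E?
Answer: -163301/355 ≈ -460.00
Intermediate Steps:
E = -1/355 (E = 1/(-355) = -1/355 ≈ -0.0028169)
(-213 - 1*247) + E = (-213 - 1*247) - 1/355 = (-213 - 247) - 1/355 = -460 - 1/355 = -163301/355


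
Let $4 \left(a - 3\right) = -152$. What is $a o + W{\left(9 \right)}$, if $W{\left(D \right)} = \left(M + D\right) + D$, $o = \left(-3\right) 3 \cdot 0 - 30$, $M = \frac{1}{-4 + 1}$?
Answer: $\frac{3203}{3} \approx 1067.7$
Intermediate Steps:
$a = -35$ ($a = 3 + \frac{1}{4} \left(-152\right) = 3 - 38 = -35$)
$M = - \frac{1}{3}$ ($M = \frac{1}{-3} = - \frac{1}{3} \approx -0.33333$)
$o = -30$ ($o = \left(-9\right) 0 - 30 = 0 - 30 = -30$)
$W{\left(D \right)} = - \frac{1}{3} + 2 D$ ($W{\left(D \right)} = \left(- \frac{1}{3} + D\right) + D = - \frac{1}{3} + 2 D$)
$a o + W{\left(9 \right)} = \left(-35\right) \left(-30\right) + \left(- \frac{1}{3} + 2 \cdot 9\right) = 1050 + \left(- \frac{1}{3} + 18\right) = 1050 + \frac{53}{3} = \frac{3203}{3}$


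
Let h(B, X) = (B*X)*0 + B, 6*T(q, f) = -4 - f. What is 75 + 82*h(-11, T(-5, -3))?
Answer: -827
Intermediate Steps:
T(q, f) = -⅔ - f/6 (T(q, f) = (-4 - f)/6 = -⅔ - f/6)
h(B, X) = B (h(B, X) = 0 + B = B)
75 + 82*h(-11, T(-5, -3)) = 75 + 82*(-11) = 75 - 902 = -827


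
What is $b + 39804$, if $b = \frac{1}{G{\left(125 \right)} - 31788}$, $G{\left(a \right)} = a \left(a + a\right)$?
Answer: $\frac{21414551}{538} \approx 39804.0$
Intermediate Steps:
$G{\left(a \right)} = 2 a^{2}$ ($G{\left(a \right)} = a 2 a = 2 a^{2}$)
$b = - \frac{1}{538}$ ($b = \frac{1}{2 \cdot 125^{2} - 31788} = \frac{1}{2 \cdot 15625 - 31788} = \frac{1}{31250 - 31788} = \frac{1}{-538} = - \frac{1}{538} \approx -0.0018587$)
$b + 39804 = - \frac{1}{538} + 39804 = \frac{21414551}{538}$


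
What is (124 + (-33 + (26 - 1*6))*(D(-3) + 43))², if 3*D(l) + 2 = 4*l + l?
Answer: 1175056/9 ≈ 1.3056e+5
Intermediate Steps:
D(l) = -⅔ + 5*l/3 (D(l) = -⅔ + (4*l + l)/3 = -⅔ + (5*l)/3 = -⅔ + 5*l/3)
(124 + (-33 + (26 - 1*6))*(D(-3) + 43))² = (124 + (-33 + (26 - 1*6))*((-⅔ + (5/3)*(-3)) + 43))² = (124 + (-33 + (26 - 6))*((-⅔ - 5) + 43))² = (124 + (-33 + 20)*(-17/3 + 43))² = (124 - 13*112/3)² = (124 - 1456/3)² = (-1084/3)² = 1175056/9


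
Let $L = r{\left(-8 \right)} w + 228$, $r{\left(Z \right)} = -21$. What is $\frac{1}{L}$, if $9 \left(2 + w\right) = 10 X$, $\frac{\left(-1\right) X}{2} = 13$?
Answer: $\frac{3}{2630} \approx 0.0011407$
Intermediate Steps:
$X = -26$ ($X = \left(-2\right) 13 = -26$)
$w = - \frac{278}{9}$ ($w = -2 + \frac{10 \left(-26\right)}{9} = -2 + \frac{1}{9} \left(-260\right) = -2 - \frac{260}{9} = - \frac{278}{9} \approx -30.889$)
$L = \frac{2630}{3}$ ($L = \left(-21\right) \left(- \frac{278}{9}\right) + 228 = \frac{1946}{3} + 228 = \frac{2630}{3} \approx 876.67$)
$\frac{1}{L} = \frac{1}{\frac{2630}{3}} = \frac{3}{2630}$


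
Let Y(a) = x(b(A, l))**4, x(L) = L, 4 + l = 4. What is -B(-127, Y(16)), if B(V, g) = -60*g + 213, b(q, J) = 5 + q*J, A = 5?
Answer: 37287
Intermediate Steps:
l = 0 (l = -4 + 4 = 0)
b(q, J) = 5 + J*q
Y(a) = 625 (Y(a) = (5 + 0*5)**4 = (5 + 0)**4 = 5**4 = 625)
B(V, g) = 213 - 60*g
-B(-127, Y(16)) = -(213 - 60*625) = -(213 - 37500) = -1*(-37287) = 37287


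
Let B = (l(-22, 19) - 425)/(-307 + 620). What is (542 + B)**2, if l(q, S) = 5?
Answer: 28637439076/97969 ≈ 2.9231e+5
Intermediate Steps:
B = -420/313 (B = (5 - 425)/(-307 + 620) = -420/313 ≈ -1.3419)
(542 + B)**2 = (542 - 420/313)**2 = (169226/313)**2 = 28637439076/97969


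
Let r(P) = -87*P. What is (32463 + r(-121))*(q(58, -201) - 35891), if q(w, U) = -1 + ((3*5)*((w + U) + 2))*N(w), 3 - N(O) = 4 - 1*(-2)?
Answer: -1270225530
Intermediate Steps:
N(O) = -3 (N(O) = 3 - (4 - 1*(-2)) = 3 - (4 + 2) = 3 - 1*6 = 3 - 6 = -3)
q(w, U) = -91 - 45*U - 45*w (q(w, U) = -1 + ((3*5)*((w + U) + 2))*(-3) = -1 + (15*((U + w) + 2))*(-3) = -1 + (15*(2 + U + w))*(-3) = -1 + (30 + 15*U + 15*w)*(-3) = -1 + (-90 - 45*U - 45*w) = -91 - 45*U - 45*w)
(32463 + r(-121))*(q(58, -201) - 35891) = (32463 - 87*(-121))*((-91 - 45*(-201) - 45*58) - 35891) = (32463 + 10527)*((-91 + 9045 - 2610) - 35891) = 42990*(6344 - 35891) = 42990*(-29547) = -1270225530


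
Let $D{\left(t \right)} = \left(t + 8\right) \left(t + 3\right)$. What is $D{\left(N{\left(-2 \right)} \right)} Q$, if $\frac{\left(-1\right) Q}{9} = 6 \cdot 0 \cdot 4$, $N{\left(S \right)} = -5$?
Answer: $0$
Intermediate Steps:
$D{\left(t \right)} = \left(3 + t\right) \left(8 + t\right)$ ($D{\left(t \right)} = \left(8 + t\right) \left(3 + t\right) = \left(3 + t\right) \left(8 + t\right)$)
$Q = 0$ ($Q = - 9 \cdot 6 \cdot 0 \cdot 4 = - 9 \cdot 0 \cdot 4 = \left(-9\right) 0 = 0$)
$D{\left(N{\left(-2 \right)} \right)} Q = \left(24 + \left(-5\right)^{2} + 11 \left(-5\right)\right) 0 = \left(24 + 25 - 55\right) 0 = \left(-6\right) 0 = 0$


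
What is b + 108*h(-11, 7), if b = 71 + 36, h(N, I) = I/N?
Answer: 421/11 ≈ 38.273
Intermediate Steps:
b = 107
b + 108*h(-11, 7) = 107 + 108*(7/(-11)) = 107 + 108*(7*(-1/11)) = 107 + 108*(-7/11) = 107 - 756/11 = 421/11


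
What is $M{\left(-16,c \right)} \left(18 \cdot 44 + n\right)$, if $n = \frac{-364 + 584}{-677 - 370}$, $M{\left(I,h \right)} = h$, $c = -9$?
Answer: $- \frac{2487012}{349} \approx -7126.1$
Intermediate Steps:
$n = - \frac{220}{1047}$ ($n = \frac{220}{-1047} = 220 \left(- \frac{1}{1047}\right) = - \frac{220}{1047} \approx -0.21012$)
$M{\left(-16,c \right)} \left(18 \cdot 44 + n\right) = - 9 \left(18 \cdot 44 - \frac{220}{1047}\right) = - 9 \left(792 - \frac{220}{1047}\right) = \left(-9\right) \frac{829004}{1047} = - \frac{2487012}{349}$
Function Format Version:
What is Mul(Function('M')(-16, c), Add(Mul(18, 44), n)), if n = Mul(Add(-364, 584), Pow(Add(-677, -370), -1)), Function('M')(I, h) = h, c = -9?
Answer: Rational(-2487012, 349) ≈ -7126.1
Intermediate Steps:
n = Rational(-220, 1047) (n = Mul(220, Pow(-1047, -1)) = Mul(220, Rational(-1, 1047)) = Rational(-220, 1047) ≈ -0.21012)
Mul(Function('M')(-16, c), Add(Mul(18, 44), n)) = Mul(-9, Add(Mul(18, 44), Rational(-220, 1047))) = Mul(-9, Add(792, Rational(-220, 1047))) = Mul(-9, Rational(829004, 1047)) = Rational(-2487012, 349)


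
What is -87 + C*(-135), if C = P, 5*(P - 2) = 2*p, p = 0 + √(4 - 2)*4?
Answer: -357 - 216*√2 ≈ -662.47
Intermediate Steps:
p = 4*√2 (p = 0 + √2*4 = 0 + 4*√2 = 4*√2 ≈ 5.6569)
P = 2 + 8*√2/5 (P = 2 + (2*(4*√2))/5 = 2 + (8*√2)/5 = 2 + 8*√2/5 ≈ 4.2627)
C = 2 + 8*√2/5 ≈ 4.2627
-87 + C*(-135) = -87 + (2 + 8*√2/5)*(-135) = -87 + (-270 - 216*√2) = -357 - 216*√2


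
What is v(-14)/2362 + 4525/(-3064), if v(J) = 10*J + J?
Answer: -5579953/3618584 ≈ -1.5420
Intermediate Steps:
v(J) = 11*J
v(-14)/2362 + 4525/(-3064) = (11*(-14))/2362 + 4525/(-3064) = -154*1/2362 + 4525*(-1/3064) = -77/1181 - 4525/3064 = -5579953/3618584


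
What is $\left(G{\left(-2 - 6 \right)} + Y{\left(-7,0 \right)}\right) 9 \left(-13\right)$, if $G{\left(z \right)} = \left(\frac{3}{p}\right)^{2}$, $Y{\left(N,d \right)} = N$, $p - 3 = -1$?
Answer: $\frac{2223}{4} \approx 555.75$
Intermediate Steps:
$p = 2$ ($p = 3 - 1 = 2$)
$G{\left(z \right)} = \frac{9}{4}$ ($G{\left(z \right)} = \left(\frac{3}{2}\right)^{2} = \frac{9}{4}$)
$\left(G{\left(-2 - 6 \right)} + Y{\left(-7,0 \right)}\right) 9 \left(-13\right) = \left(\frac{9}{4} - 7\right) 9 \left(-13\right) = \left(- \frac{19}{4}\right) \left(-117\right) = \frac{2223}{4}$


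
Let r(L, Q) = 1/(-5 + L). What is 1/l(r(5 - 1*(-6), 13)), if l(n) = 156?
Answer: 1/156 ≈ 0.0064103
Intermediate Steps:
1/l(r(5 - 1*(-6), 13)) = 1/156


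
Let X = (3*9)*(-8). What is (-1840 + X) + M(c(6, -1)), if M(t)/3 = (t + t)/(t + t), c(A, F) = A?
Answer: -2053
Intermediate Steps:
X = -216 (X = 27*(-8) = -216)
M(t) = 3 (M(t) = 3*((t + t)/(t + t)) = 3*((2*t)/((2*t))) = 3*((2*t)*(1/(2*t))) = 3*1 = 3)
(-1840 + X) + M(c(6, -1)) = (-1840 - 216) + 3 = -2056 + 3 = -2053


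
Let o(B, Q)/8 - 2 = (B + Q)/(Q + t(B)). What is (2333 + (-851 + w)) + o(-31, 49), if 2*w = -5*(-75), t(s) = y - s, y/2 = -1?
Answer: 43871/26 ≈ 1687.3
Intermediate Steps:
y = -2 (y = 2*(-1) = -2)
t(s) = -2 - s
w = 375/2 (w = (-5*(-75))/2 = (1/2)*375 = 375/2 ≈ 187.50)
o(B, Q) = 16 + 8*(B + Q)/(-2 + Q - B) (o(B, Q) = 16 + 8*((B + Q)/(Q + (-2 - B))) = 16 + 8*((B + Q)/(-2 + Q - B)) = 16 + 8*(B + Q)/(-2 + Q - B))
(2333 + (-851 + w)) + o(-31, 49) = (2333 + (-851 + 375/2)) + 8*(4 - 31 - 3*49)/(2 - 31 - 1*49) = (2333 - 1327/2) + 8*(4 - 31 - 147)/(2 - 31 - 49) = 3339/2 + 8*(-174)/(-78) = 3339/2 + 8*(-1/78)*(-174) = 3339/2 + 232/13 = 43871/26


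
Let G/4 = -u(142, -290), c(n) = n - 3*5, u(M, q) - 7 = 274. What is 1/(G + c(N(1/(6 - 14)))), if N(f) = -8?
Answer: -1/1147 ≈ -0.00087184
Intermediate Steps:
u(M, q) = 281 (u(M, q) = 7 + 274 = 281)
c(n) = -15 + n (c(n) = n - 15 = -15 + n)
G = -1124 (G = 4*(-1*281) = 4*(-281) = -1124)
1/(G + c(N(1/(6 - 14)))) = 1/(-1124 + (-15 - 8)) = 1/(-1124 - 23) = 1/(-1147) = -1/1147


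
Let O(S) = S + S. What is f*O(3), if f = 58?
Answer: 348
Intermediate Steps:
O(S) = 2*S
f*O(3) = 58*(2*3) = 58*6 = 348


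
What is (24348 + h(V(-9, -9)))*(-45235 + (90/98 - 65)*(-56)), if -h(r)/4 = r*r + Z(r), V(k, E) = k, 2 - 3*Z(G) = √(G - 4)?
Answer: -7002819200/7 - 388700*I*√13/7 ≈ -1.0004e+9 - 2.0021e+5*I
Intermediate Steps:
Z(G) = ⅔ - √(-4 + G)/3 (Z(G) = ⅔ - √(G - 4)/3 = ⅔ - √(-4 + G)/3)
h(r) = -8/3 - 4*r² + 4*√(-4 + r)/3 (h(r) = -4*(r*r + (⅔ - √(-4 + r)/3)) = -4*(r² + (⅔ - √(-4 + r)/3)) = -4*(⅔ + r² - √(-4 + r)/3) = -8/3 - 4*r² + 4*√(-4 + r)/3)
(24348 + h(V(-9, -9)))*(-45235 + (90/98 - 65)*(-56)) = (24348 + (-8/3 - 4*(-9)² + 4*√(-4 - 9)/3))*(-45235 + (90/98 - 65)*(-56)) = (24348 + (-8/3 - 4*81 + 4*√(-13)/3))*(-45235 + (90*(1/98) - 65)*(-56)) = (24348 + (-8/3 - 324 + 4*(I*√13)/3))*(-45235 + (45/49 - 65)*(-56)) = (24348 + (-8/3 - 324 + 4*I*√13/3))*(-45235 - 3140/49*(-56)) = (24348 + (-980/3 + 4*I*√13/3))*(-45235 + 25120/7) = (72064/3 + 4*I*√13/3)*(-291525/7) = -7002819200/7 - 388700*I*√13/7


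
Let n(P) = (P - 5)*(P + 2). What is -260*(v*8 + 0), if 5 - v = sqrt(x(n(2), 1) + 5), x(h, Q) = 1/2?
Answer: -10400 + 1040*sqrt(22) ≈ -5522.0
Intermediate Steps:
n(P) = (-5 + P)*(2 + P)
x(h, Q) = 1/2
v = 5 - sqrt(22)/2 (v = 5 - sqrt(1/2 + 5) = 5 - sqrt(11/2) = 5 - sqrt(22)/2 ≈ 2.6548)
-260*(v*8 + 0) = -260*((5 - sqrt(22)/2)*8 + 0) = -260*((40 - 4*sqrt(22)) + 0) = -260*(40 - 4*sqrt(22)) = -10400 + 1040*sqrt(22)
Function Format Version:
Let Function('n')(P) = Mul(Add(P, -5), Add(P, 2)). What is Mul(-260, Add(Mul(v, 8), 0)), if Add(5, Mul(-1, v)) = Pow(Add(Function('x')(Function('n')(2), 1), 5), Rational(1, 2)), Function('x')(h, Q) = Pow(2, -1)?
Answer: Add(-10400, Mul(1040, Pow(22, Rational(1, 2)))) ≈ -5522.0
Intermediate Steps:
Function('n')(P) = Mul(Add(-5, P), Add(2, P))
Function('x')(h, Q) = Rational(1, 2)
v = Add(5, Mul(Rational(-1, 2), Pow(22, Rational(1, 2)))) (v = Add(5, Mul(-1, Pow(Add(Rational(1, 2), 5), Rational(1, 2)))) = Add(5, Mul(-1, Pow(Rational(11, 2), Rational(1, 2)))) = Add(5, Mul(-1, Mul(Rational(1, 2), Pow(22, Rational(1, 2))))) = Add(5, Mul(Rational(-1, 2), Pow(22, Rational(1, 2)))) ≈ 2.6548)
Mul(-260, Add(Mul(v, 8), 0)) = Mul(-260, Add(Mul(Add(5, Mul(Rational(-1, 2), Pow(22, Rational(1, 2)))), 8), 0)) = Mul(-260, Add(Add(40, Mul(-4, Pow(22, Rational(1, 2)))), 0)) = Mul(-260, Add(40, Mul(-4, Pow(22, Rational(1, 2))))) = Add(-10400, Mul(1040, Pow(22, Rational(1, 2))))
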